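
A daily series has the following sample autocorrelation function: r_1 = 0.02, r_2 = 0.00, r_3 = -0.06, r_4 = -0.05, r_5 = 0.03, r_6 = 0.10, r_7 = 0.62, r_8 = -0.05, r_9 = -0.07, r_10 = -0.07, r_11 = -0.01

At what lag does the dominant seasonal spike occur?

7

The largest autocorrelation is r_7 = 0.62; the remaining lags stay at or below 0.10.
The dominant spike at lag 7 indicates a seasonal period of 7.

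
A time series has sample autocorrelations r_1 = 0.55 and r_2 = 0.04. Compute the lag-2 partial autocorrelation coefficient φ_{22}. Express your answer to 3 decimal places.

-0.376

φ_{22} = (r_2 − r_1²) / (1 − r_1²)
r_1² = (0.55)² = 0.3025
Numerator = 0.04 − 0.3025 = -0.2625; denominator = 1 − 0.3025 = 0.6975
φ_{22} = -0.2625 / 0.6975 = -0.376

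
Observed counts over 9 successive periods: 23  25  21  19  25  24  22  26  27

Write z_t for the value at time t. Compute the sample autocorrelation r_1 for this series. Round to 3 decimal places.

Mean z̄ = (23 + 25 + 21 + 19 + 25 + 24 + 22 + 26 + 27)/9 = 23.5556
Numerator Σ_{t=1}^{8}(z_t−z̄)(z_{t+1}−z̄) = 5.1358
Denominator Σ(z_t−z̄)² = 52.2222
r_1 = 5.1358 / 52.2222 = 0.098

0.098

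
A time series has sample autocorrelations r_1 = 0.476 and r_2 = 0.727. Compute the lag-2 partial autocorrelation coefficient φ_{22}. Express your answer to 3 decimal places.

0.647

φ_{22} = (r_2 − r_1²) / (1 − r_1²)
r_1² = (0.476)² = 0.226576
Numerator = 0.727 − 0.2266 = 0.5004; denominator = 1 − 0.2266 = 0.7734
φ_{22} = 0.5004 / 0.7734 = 0.647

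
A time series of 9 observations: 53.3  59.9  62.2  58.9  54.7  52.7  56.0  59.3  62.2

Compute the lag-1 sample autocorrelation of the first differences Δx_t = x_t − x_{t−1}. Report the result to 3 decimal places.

First differences Δx: 6.6, 2.3, -3.3, -4.2, -2.0, 3.3, 3.3, 2.9
Mean of differences = 1.1125
Numerator Σ(Δx_t−Δx̄)(Δx_{t+1}−Δx̄) = 43.1398
Denominator Σ(Δx_t−Δx̄)² = 101.6688
r_1(Δx) = 43.1398 / 101.6688 = 0.424

0.424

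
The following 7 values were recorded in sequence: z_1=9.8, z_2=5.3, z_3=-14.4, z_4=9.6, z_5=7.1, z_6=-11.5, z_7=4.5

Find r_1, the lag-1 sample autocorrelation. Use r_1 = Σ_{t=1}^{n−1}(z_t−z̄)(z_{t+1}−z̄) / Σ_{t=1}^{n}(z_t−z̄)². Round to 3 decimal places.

Mean z̄ = (9.8 + 5.3 − 14.4 + 9.6 + 7.1 − 11.5 + 4.5)/7 = 1.4857
Deviations from mean: 8.3143, 3.8143, -15.8857, 8.1143, 5.6143, -12.9857, 3.0143
Σ(z_t−z̄)(z_{t+1}−z̄) = (31.7131) + (-60.5927) + (-128.9012) + (45.5559) + (-72.9055) + (-39.1427) = -224.2731
Denominator Σ(z_t−z̄)² = 611.1086
r_1 = -224.2731 / 611.1086 = -0.367

-0.367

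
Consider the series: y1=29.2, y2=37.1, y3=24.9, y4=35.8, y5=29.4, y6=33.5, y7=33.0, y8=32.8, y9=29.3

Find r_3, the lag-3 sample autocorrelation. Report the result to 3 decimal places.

Mean ȳ = (29.2 + 37.1 + 24.9 + 35.8 + 29.4 + 33.5 + 33.0 + 32.8 + 29.3)/9 = 31.6667
Σ(y_t−ȳ)(y_{t+3}−ȳ) = (-10.1956) + (-12.3156) + (-12.4056) + (5.5111) + (-2.5689) + (-4.3389) = -36.3133
Denominator Σ(y_t−ȳ)² = 115.6400
r_3 = -36.3133 / 115.6400 = -0.314

-0.314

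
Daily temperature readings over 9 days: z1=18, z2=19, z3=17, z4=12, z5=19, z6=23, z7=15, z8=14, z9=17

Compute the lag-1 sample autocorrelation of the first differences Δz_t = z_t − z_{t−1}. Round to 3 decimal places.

-0.158

First differences Δz: 1, -2, -5, 7, 4, -8, -1, 3
Mean of differences = -0.1250
Numerator Σ(Δz_t−Δz̄)(Δz_{t+1}−Δz̄) = -26.6406
Denominator Σ(Δz_t−Δz̄)² = 168.8750
r_1(Δz) = -26.6406 / 168.8750 = -0.158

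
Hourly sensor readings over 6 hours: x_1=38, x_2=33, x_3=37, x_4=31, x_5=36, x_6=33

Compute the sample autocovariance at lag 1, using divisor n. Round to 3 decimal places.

-4.185

Mean x̄ = (38 + 33 + 37 + 31 + 36 + 33)/6 = 34.6667
Deviations: 3.3333, -1.6667, 2.3333, -3.6667, 1.3333, -1.6667
Σ_{t=1}^{5}(x_t−x̄)(x_{t+1}−x̄) = -25.1111
γ_1 = -25.1111 / 6 = -4.185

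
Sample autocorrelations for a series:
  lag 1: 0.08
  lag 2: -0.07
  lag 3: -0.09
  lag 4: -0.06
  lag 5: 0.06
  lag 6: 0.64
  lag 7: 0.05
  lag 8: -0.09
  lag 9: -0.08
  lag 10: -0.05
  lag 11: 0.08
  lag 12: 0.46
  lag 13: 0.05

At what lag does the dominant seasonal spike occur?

The largest autocorrelation is r_6 = 0.64, with a weaker echo at lag 12 (0.46); the remaining lags stay at or below 0.08.
The dominant spike at lag 6 indicates a seasonal period of 6.

6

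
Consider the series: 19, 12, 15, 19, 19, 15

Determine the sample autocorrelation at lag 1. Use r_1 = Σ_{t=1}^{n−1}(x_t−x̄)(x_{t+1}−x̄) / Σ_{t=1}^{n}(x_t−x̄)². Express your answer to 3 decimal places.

-0.132

Mean x̄ = (19 + 12 + 15 + 19 + 19 + 15)/6 = 16.5000
Deviations from mean: 2.5000, -4.5000, -1.5000, 2.5000, 2.5000, -1.5000
Σ(x_t−x̄)(x_{t+1}−x̄) = (-11.2500) + (6.7500) + (-3.7500) + (6.2500) + (-3.7500) = -5.7500
Denominator Σ(x_t−x̄)² = 43.5000
r_1 = -5.7500 / 43.5000 = -0.132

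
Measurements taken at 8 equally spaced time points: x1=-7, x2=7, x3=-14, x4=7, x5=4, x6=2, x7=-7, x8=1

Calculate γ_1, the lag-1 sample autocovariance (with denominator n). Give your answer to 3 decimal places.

-28.955

Mean x̄ = (-7 + 7 − 14 + 7 + 4 + 2 − 7 + 1)/8 = -0.8750
Σ_{t=1}^{7}(x_t−x̄)(x_{t+1}−x̄) = -231.6406
γ_1 = -231.6406 / 8 = -28.955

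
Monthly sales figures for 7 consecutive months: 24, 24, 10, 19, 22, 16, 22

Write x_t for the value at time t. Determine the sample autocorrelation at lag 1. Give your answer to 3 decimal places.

Mean x̄ = (24 + 24 + 10 + 19 + 22 + 16 + 22)/7 = 19.5714
Deviations from mean: 4.4286, 4.4286, -9.5714, -0.5714, 2.4286, -3.5714, 2.4286
Σ(x_t−x̄)(x_{t+1}−x̄) = (19.6122) + (-42.3878) + (5.4694) + (-1.3878) + (-8.6735) + (-8.6735) = -36.0408
Denominator Σ(x_t−x̄)² = 155.7143
r_1 = -36.0408 / 155.7143 = -0.231

-0.231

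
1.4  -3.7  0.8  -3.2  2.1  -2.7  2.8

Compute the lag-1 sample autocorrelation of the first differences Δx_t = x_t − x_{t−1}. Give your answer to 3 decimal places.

-0.797

First differences Δx: -5.1, 4.5, -4.0, 5.3, -4.8, 5.5
Mean of differences = 0.2333
Numerator Σ(Δx_t−Δx̄)(Δx_{t+1}−Δx̄) = -114.2778
Denominator Σ(Δx_t−Δx̄)² = 143.3133
r_1(Δx) = -114.2778 / 143.3133 = -0.797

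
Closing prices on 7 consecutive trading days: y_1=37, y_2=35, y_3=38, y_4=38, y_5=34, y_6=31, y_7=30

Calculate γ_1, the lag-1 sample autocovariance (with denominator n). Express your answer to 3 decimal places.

Mean ȳ = (37 + 35 + 38 + 38 + 34 + 31 + 30)/7 = 34.7143
Deviations: 2.2857, 0.2857, 3.2857, 3.2857, -0.7143, -3.7143, -4.7143
Σ_{t=1}^{6}(y_t−ȳ)(y_{t+1}−ȳ) = 30.2041
γ_1 = 30.2041 / 7 = 4.315

4.315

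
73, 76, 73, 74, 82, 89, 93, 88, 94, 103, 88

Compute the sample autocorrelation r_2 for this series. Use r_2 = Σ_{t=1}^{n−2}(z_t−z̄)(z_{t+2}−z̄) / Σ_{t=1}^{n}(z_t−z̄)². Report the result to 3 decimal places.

Mean z̄ = (73 + 76 + 73 + 74 + 82 + 89 + 93 + 88 + 94 + 103 + 88)/11 = 84.8182
Numerator Σ_{t=1}^{9}(z_t−z̄)(z_{t+2}−z̄) = 375.5702
Denominator Σ(z_t−z̄)² = 1001.6364
r_2 = 375.5702 / 1001.6364 = 0.375

0.375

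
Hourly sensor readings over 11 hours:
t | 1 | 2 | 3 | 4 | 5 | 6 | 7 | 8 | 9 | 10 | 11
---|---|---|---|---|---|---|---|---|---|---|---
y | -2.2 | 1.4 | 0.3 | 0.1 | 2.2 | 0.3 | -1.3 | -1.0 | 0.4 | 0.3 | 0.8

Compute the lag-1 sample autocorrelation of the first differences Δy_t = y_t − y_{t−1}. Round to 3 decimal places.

First differences Δy: 3.6, -1.1, -0.2, 2.1, -1.9, -1.6, 0.3, 1.4, -0.1, 0.5
Mean of differences = 0.3000
Numerator Σ(Δy_t−Δȳ)(Δy_{t+1}−Δȳ) = -5.1200
Denominator Σ(Δy_t−Δȳ)² = 26.2000
r_1(Δy) = -5.1200 / 26.2000 = -0.195

-0.195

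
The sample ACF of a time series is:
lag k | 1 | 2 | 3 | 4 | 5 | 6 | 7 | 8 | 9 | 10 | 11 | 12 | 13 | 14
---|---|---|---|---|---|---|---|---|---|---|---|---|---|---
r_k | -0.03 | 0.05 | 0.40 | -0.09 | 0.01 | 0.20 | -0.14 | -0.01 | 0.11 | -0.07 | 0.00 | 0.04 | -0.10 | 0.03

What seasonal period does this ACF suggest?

The largest autocorrelation is r_3 = 0.40, with a weaker echo at lag 6 (0.20); the remaining lags stay at or below 0.11.
The dominant spike at lag 3 indicates a seasonal period of 3.

3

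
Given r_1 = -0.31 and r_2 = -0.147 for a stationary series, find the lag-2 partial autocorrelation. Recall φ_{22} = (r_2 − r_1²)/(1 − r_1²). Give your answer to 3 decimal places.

φ_{22} = (r_2 − r_1²) / (1 − r_1²)
r_1² = (-0.31)² = 0.0961
Numerator = -0.147 − 0.0961 = -0.2431; denominator = 1 − 0.0961 = 0.9039
φ_{22} = -0.2431 / 0.9039 = -0.269

-0.269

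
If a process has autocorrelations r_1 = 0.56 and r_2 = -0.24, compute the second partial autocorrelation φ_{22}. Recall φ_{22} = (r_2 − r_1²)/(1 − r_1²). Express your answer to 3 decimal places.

φ_{22} = (r_2 − r_1²) / (1 − r_1²)
r_1² = (0.56)² = 0.3136
Numerator = -0.24 − 0.3136 = -0.5536; denominator = 1 − 0.3136 = 0.6864
φ_{22} = -0.5536 / 0.6864 = -0.807

-0.807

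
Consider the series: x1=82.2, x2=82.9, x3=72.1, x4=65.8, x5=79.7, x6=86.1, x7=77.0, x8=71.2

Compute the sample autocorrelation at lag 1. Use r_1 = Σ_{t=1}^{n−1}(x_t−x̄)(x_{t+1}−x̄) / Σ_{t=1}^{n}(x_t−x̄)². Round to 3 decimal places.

0.152

Mean x̄ = (82.2 + 82.9 + 72.1 + 65.8 + 79.7 + 86.1 + 77.0 + 71.2)/8 = 77.1250
Numerator Σ_{t=1}^{7}(x_t−x̄)(x_{t+1}−x̄) = 50.7644
Denominator Σ(x_t−x̄)² = 334.9150
r_1 = 50.7644 / 334.9150 = 0.152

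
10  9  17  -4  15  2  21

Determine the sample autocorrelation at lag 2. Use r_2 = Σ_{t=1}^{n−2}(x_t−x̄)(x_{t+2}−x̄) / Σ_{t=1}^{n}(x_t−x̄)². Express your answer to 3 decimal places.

0.474

Mean x̄ = (10 + 9 + 17 − 4 + 15 + 2 + 21)/7 = 10.0000
Deviations from mean: 0.0000, -1.0000, 7.0000, -14.0000, 5.0000, -8.0000, 11.0000
Σ(x_t−x̄)(x_{t+2}−x̄) = (0.0000) + (14.0000) + (35.0000) + (112.0000) + (55.0000) = 216.0000
Denominator Σ(x_t−x̄)² = 456.0000
r_2 = 216.0000 / 456.0000 = 0.474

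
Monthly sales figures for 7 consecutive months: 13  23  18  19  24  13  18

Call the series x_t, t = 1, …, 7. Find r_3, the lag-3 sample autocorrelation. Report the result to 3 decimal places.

Mean x̄ = (13 + 23 + 18 + 19 + 24 + 13 + 18)/7 = 18.2857
Deviations from mean: -5.2857, 4.7143, -0.2857, 0.7143, 5.7143, -5.2857, -0.2857
Σ(x_t−x̄)(x_{t+3}−x̄) = (-3.7755) + (26.9388) + (1.5102) + (-0.2041) = 24.4694
Denominator Σ(x_t−x̄)² = 111.4286
r_3 = 24.4694 / 111.4286 = 0.220

0.220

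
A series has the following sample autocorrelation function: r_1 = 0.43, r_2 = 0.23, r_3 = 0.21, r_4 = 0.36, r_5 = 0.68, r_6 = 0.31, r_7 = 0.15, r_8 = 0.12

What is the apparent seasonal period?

5

The largest autocorrelation is r_5 = 0.68; the remaining lags stay at or below 0.43. The elevated value at lag 1 (0.43), dropping to 0.23 at lag 2, reflects decaying short-term dependence rather than seasonality.
The dominant spike at lag 5 indicates a seasonal period of 5.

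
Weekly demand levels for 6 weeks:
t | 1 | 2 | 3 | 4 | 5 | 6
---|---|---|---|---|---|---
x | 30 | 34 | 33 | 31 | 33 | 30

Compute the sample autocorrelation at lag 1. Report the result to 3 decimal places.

-0.373

Mean x̄ = (30 + 34 + 33 + 31 + 33 + 30)/6 = 31.8333
Σ(x_t−x̄)(x_{t+1}−x̄) = (-3.9722) + (2.5278) + (-0.9722) + (-0.9722) + (-2.1389) = -5.5278
Denominator Σ(x_t−x̄)² = 14.8333
r_1 = -5.5278 / 14.8333 = -0.373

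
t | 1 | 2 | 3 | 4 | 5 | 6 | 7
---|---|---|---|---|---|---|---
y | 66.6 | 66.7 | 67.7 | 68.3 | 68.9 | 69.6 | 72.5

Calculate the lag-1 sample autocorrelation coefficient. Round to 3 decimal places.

Mean ȳ = (66.6 + 66.7 + 67.7 + 68.3 + 68.9 + 69.6 + 72.5)/7 = 68.6143
Deviations from mean: -2.0143, -1.9143, -0.9143, -0.3143, 0.2857, 0.9857, 3.8857
Σ(y_t−ȳ)(y_{t+1}−ȳ) = (3.8559) + (1.7502) + (0.2873) + (-0.0898) + (0.2816) + (3.8302) = 9.9155
Denominator Σ(y_t−ȳ)² = 24.8086
r_1 = 9.9155 / 24.8086 = 0.400

0.400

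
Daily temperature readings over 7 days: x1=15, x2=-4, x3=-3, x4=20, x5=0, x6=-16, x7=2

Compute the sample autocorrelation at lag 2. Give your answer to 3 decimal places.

Mean x̄ = (15 − 4 − 3 + 20 + 0 − 16 + 2)/7 = 2.0000
Deviations from mean: 13.0000, -6.0000, -5.0000, 18.0000, -2.0000, -18.0000, 0.0000
Σ(x_t−x̄)(x_{t+2}−x̄) = (-65.0000) + (-108.0000) + (10.0000) + (-324.0000) + (0.0000) = -487.0000
Denominator Σ(x_t−x̄)² = 882.0000
r_2 = -487.0000 / 882.0000 = -0.552

-0.552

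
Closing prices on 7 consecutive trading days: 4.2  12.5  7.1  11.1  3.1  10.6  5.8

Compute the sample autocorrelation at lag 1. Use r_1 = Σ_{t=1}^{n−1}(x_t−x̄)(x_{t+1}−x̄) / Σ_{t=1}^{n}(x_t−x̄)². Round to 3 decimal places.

-0.705

Mean x̄ = (4.2 + 12.5 + 7.1 + 11.1 + 3.1 + 10.6 + 5.8)/7 = 7.7714
Σ(x_t−x̄)(x_{t+1}−x̄) = (-16.8878) + (-3.1749) + (-2.2349) + (-15.5492) + (-13.2135) + (-5.5763) = -56.6365
Denominator Σ(x_t−x̄)² = 80.3543
r_1 = -56.6365 / 80.3543 = -0.705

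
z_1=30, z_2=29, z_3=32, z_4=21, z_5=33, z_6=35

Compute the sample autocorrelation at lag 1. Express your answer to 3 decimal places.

-0.267

Mean z̄ = (30 + 29 + 32 + 21 + 33 + 35)/6 = 30.0000
Deviations from mean: 0.0000, -1.0000, 2.0000, -9.0000, 3.0000, 5.0000
Σ(z_t−z̄)(z_{t+1}−z̄) = (0.0000) + (-2.0000) + (-18.0000) + (-27.0000) + (15.0000) = -32.0000
Denominator Σ(z_t−z̄)² = 120.0000
r_1 = -32.0000 / 120.0000 = -0.267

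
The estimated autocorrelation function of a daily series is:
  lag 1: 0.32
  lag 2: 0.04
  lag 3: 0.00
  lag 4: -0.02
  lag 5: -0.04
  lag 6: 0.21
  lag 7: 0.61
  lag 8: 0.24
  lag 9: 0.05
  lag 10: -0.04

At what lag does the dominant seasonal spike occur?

The largest autocorrelation is r_7 = 0.61; the remaining lags stay at or below 0.32. The elevated value at lag 1 (0.32), dropping to 0.04 at lag 2, reflects decaying short-term dependence rather than seasonality.
The dominant spike at lag 7 indicates a seasonal period of 7.

7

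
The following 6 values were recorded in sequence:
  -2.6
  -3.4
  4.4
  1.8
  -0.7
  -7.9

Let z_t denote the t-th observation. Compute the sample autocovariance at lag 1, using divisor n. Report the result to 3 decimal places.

Mean z̄ = (-2.6 − 3.4 + 4.4 + 1.8 − 0.7 − 7.9)/6 = -1.4000
Σ_{t=1}^{5}(z_t−z̄)(z_{t+1}−z̄) = 7.0500
γ_1 = 7.0500 / 6 = 1.175

1.175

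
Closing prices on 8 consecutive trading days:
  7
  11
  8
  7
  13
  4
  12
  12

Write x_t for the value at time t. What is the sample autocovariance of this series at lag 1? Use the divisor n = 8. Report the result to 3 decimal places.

Mean x̄ = (7 + 11 + 8 + 7 + 13 + 4 + 12 + 12)/8 = 9.2500
Deviations: -2.2500, 1.7500, -1.2500, -2.2500, 3.7500, -5.2500, 2.7500, 2.7500
Σ_{t=1}^{7}(x_t−x̄)(x_{t+1}−x̄) = -38.3125
γ_1 = -38.3125 / 8 = -4.789

-4.789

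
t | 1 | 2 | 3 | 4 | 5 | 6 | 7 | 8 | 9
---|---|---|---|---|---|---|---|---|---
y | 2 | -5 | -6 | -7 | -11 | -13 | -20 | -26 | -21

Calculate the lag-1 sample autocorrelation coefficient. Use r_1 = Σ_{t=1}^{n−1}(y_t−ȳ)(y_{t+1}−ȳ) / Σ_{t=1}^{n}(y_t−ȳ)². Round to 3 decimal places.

0.648

Mean ȳ = (2 − 5 − 6 − 7 − 11 − 13 − 20 − 26 − 21)/9 = -11.8889
Numerator Σ_{t=1}^{8}(y_t−ȳ)(y_{t+1}−ȳ) = 420.4321
Denominator Σ(y_t−ȳ)² = 648.8889
r_1 = 420.4321 / 648.8889 = 0.648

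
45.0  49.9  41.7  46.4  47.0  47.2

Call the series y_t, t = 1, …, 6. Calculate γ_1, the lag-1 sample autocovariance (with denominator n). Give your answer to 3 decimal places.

Mean ȳ = (45.0 + 49.9 + 41.7 + 46.4 + 47.0 + 47.2)/6 = 46.2000
Deviations: -1.2000, 3.7000, -4.5000, 0.2000, 0.8000, 1.0000
Σ_{t=1}^{5}(y_t−ȳ)(y_{t+1}−ȳ) = -21.0300
γ_1 = -21.0300 / 6 = -3.505

-3.505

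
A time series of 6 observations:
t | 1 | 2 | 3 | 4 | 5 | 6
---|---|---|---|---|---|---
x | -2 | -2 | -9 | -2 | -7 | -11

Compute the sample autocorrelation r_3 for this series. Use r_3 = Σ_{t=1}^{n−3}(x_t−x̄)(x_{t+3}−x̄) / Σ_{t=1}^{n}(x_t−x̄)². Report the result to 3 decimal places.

Mean x̄ = (-2 − 2 − 9 − 2 − 7 − 11)/6 = -5.5000
Deviations from mean: 3.5000, 3.5000, -3.5000, 3.5000, -1.5000, -5.5000
Σ(x_t−x̄)(x_{t+3}−x̄) = (12.2500) + (-5.2500) + (19.2500) = 26.2500
Denominator Σ(x_t−x̄)² = 81.5000
r_3 = 26.2500 / 81.5000 = 0.322

0.322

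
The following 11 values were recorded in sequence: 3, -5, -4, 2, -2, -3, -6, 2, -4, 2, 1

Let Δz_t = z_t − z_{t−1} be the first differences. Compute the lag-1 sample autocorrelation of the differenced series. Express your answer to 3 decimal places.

-0.499

First differences Δz: -8, 1, 6, -4, -1, -3, 8, -6, 6, -1
Mean of differences = -0.2000
Numerator Σ(Δz_t−Δz̄)(Δz_{t+1}−Δz̄) = -131.6400
Denominator Σ(Δz_t−Δz̄)² = 263.6000
r_1(Δz) = -131.6400 / 263.6000 = -0.499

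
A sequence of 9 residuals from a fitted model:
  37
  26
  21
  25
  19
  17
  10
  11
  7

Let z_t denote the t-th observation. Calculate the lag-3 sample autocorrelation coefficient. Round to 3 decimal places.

0.103

Mean z̄ = (37 + 26 + 21 + 25 + 19 + 17 + 10 + 11 + 7)/9 = 19.2222
Σ(z_t−z̄)(z_{t+3}−z̄) = (102.7160) + (-1.5062) + (-3.9506) + (-53.2840) + (1.8272) + (27.1605) = 72.9630
Denominator Σ(z_t−z̄)² = 705.5556
r_3 = 72.9630 / 705.5556 = 0.103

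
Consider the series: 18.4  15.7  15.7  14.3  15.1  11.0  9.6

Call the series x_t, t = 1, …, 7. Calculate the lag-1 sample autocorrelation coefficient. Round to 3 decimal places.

Mean x̄ = (18.4 + 15.7 + 15.7 + 14.3 + 15.1 + 11.0 + 9.6)/7 = 14.2571
Σ(x_t−x̄)(x_{t+1}−x̄) = (5.9776) + (2.0818) + (0.0618) + (0.0361) + (-2.7453) + (15.1690) = 20.5810
Denominator Σ(x_t−x̄)² = 54.3371
r_1 = 20.5810 / 54.3371 = 0.379

0.379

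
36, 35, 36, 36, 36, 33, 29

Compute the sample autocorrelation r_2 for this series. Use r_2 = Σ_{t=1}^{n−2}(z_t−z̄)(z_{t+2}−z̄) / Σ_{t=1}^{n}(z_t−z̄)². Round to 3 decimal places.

-0.118

Mean z̄ = (36 + 35 + 36 + 36 + 36 + 33 + 29)/7 = 34.4286
Deviations from mean: 1.5714, 0.5714, 1.5714, 1.5714, 1.5714, -1.4286, -5.4286
Σ(z_t−z̄)(z_{t+2}−z̄) = (2.4694) + (0.8980) + (2.4694) + (-2.2449) + (-8.5306) = -4.9388
Denominator Σ(z_t−z̄)² = 41.7143
r_2 = -4.9388 / 41.7143 = -0.118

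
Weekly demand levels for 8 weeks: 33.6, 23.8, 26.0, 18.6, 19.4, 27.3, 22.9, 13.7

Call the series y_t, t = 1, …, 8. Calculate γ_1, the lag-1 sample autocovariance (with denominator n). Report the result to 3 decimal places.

Mean ȳ = (33.6 + 23.8 + 26.0 + 18.6 + 19.4 + 27.3 + 22.9 + 13.7)/8 = 23.1625
Deviations: 10.4375, 0.6375, 2.8375, -4.5625, -3.7625, 4.1375, -0.2625, -9.4625
Σ_{t=1}^{7}(y_t−ȳ)(y_{t+1}−ȳ) = -1.4864
γ_1 = -1.4864 / 8 = -0.186

-0.186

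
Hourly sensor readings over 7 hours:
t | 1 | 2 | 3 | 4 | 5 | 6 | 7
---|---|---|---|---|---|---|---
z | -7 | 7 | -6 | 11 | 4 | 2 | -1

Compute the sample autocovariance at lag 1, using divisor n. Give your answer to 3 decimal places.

Mean z̄ = (-7 + 7 − 6 + 11 + 4 + 2 − 1)/7 = 1.4286
Σ_{t=1}^{6}(z_t−z̄)(z_{t+1}−z̄) = -134.7551
γ_1 = -134.7551 / 7 = -19.251

-19.251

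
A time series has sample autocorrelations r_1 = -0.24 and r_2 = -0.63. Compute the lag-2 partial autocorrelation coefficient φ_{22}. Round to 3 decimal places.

φ_{22} = (r_2 − r_1²) / (1 − r_1²)
r_1² = (-0.24)² = 0.0576
Numerator = -0.63 − 0.0576 = -0.6876; denominator = 1 − 0.0576 = 0.9424
φ_{22} = -0.6876 / 0.9424 = -0.730

-0.730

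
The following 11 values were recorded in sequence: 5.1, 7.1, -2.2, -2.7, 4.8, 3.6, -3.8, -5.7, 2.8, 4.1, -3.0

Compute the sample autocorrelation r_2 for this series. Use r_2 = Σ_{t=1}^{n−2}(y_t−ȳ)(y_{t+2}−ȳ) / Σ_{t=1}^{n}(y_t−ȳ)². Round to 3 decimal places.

-0.667

Mean ȳ = (5.1 + 7.1 − 2.2 − 2.7 + 4.8 + 3.6 − 3.8 − 5.7 + 2.8 + 4.1 − 3.0)/11 = 0.9182
Numerator Σ_{t=1}^{9}(y_t−ȳ)(y_{t+2}−ȳ) = -130.5879
Denominator Σ(y_t−ȳ)² = 195.8564
r_2 = -130.5879 / 195.8564 = -0.667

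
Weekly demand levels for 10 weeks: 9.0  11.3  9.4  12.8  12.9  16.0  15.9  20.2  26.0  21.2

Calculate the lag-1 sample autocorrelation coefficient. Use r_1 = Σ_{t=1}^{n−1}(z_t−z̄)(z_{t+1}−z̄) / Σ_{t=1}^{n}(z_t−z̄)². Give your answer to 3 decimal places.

Mean z̄ = (9.0 + 11.3 + 9.4 + 12.8 + 12.9 + 16.0 + 15.9 + 20.2 + 26.0 + 21.2)/10 = 15.4700
Numerator Σ_{t=1}^{9}(z_t−z̄)(z_{t+1}−z̄) = 186.4041
Denominator Σ(z_t−z̄)² = 276.3810
r_1 = 186.4041 / 276.3810 = 0.674

0.674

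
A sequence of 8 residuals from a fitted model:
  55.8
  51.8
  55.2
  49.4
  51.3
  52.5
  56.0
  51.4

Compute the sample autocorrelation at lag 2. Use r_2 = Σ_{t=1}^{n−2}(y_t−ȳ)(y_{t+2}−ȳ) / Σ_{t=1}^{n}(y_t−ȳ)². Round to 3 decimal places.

Mean ȳ = (55.8 + 51.8 + 55.2 + 49.4 + 51.3 + 52.5 + 56.0 + 51.4)/8 = 52.9250
Deviations from mean: 2.8750, -1.1250, 2.2750, -3.5250, -1.6250, -0.4250, 3.0750, -1.5250
Σ(y_t−ȳ)(y_{t+2}−ȳ) = (6.5406) + (3.9656) + (-3.6969) + (1.4981) + (-4.9969) + (0.6481) = 3.9588
Denominator Σ(y_t−ȳ)² = 41.7350
r_2 = 3.9588 / 41.7350 = 0.095

0.095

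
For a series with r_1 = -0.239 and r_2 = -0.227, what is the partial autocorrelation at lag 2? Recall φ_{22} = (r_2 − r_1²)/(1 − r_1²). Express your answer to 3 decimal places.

-0.301

φ_{22} = (r_2 − r_1²) / (1 − r_1²)
r_1² = (-0.239)² = 0.057121
Numerator = -0.227 − 0.0571 = -0.2841; denominator = 1 − 0.0571 = 0.9429
φ_{22} = -0.2841 / 0.9429 = -0.301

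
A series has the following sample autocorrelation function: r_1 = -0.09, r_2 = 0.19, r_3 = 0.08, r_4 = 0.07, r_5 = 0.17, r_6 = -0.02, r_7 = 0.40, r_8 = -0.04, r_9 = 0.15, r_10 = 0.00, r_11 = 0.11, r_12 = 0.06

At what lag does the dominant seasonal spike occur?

7

The largest autocorrelation is r_7 = 0.40; the remaining lags stay at or below 0.19.
The dominant spike at lag 7 indicates a seasonal period of 7.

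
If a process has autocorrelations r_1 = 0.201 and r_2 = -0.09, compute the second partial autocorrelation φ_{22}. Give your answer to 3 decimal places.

φ_{22} = (r_2 − r_1²) / (1 − r_1²)
r_1² = (0.201)² = 0.040401
Numerator = -0.09 − 0.0404 = -0.1304; denominator = 1 − 0.0404 = 0.9596
φ_{22} = -0.1304 / 0.9596 = -0.136

-0.136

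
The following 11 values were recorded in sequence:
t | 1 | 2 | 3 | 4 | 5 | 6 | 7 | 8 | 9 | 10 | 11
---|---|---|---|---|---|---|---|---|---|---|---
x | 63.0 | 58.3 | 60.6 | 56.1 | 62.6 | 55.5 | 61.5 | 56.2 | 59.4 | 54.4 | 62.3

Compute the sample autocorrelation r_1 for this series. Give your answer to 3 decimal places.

-0.657

Mean x̄ = (63.0 + 58.3 + 60.6 + 56.1 + 62.6 + 55.5 + 61.5 + 56.2 + 59.4 + 54.4 + 62.3)/11 = 59.0818
Numerator Σ_{t=1}^{10}(x_t−x̄)(x_{t+1}−x̄) = -64.9731
Denominator Σ(x_t−x̄)² = 98.8964
r_1 = -64.9731 / 98.8964 = -0.657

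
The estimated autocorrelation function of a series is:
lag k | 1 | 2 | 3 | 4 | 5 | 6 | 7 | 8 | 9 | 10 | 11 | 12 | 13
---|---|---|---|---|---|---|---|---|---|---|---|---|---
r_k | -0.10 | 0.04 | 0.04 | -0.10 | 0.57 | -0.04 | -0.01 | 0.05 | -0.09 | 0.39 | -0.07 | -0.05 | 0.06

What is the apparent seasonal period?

The largest autocorrelation is r_5 = 0.57, with a weaker echo at lag 10 (0.39); the remaining lags stay at or below 0.06.
The dominant spike at lag 5 indicates a seasonal period of 5.

5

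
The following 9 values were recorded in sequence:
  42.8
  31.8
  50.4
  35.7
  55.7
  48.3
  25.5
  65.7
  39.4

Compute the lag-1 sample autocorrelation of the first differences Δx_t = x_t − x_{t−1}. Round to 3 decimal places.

First differences Δx: -11.0, 18.6, -14.7, 20.0, -7.4, -22.8, 40.2, -26.3
Mean of differences = -0.4250
Numerator Σ(Δx_t−Δx̄)(Δx_{t+1}−Δx̄) = -2710.8931
Denominator Σ(Δx_t−Δx̄)² = 3963.9350
r_1(Δx) = -2710.8931 / 3963.9350 = -0.684

-0.684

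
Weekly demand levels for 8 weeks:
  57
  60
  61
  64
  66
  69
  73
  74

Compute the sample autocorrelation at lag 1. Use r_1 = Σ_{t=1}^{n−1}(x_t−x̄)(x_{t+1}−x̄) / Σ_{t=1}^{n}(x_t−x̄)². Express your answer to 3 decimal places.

0.636

Mean x̄ = (57 + 60 + 61 + 64 + 66 + 69 + 73 + 74)/8 = 65.5000
Deviations from mean: -8.5000, -5.5000, -4.5000, -1.5000, 0.5000, 3.5000, 7.5000, 8.5000
Numerator Σ_{t=1}^{7}(x_t−x̄)(x_{t+1}−x̄) = 169.2500
Denominator Σ(x_t−x̄)² = 266.0000
r_1 = 169.2500 / 266.0000 = 0.636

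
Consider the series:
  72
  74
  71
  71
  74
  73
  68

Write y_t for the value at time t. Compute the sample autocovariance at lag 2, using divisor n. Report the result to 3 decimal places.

-1.863

Mean ȳ = (72 + 74 + 71 + 71 + 74 + 73 + 68)/7 = 71.8571
Σ_{t=1}^{5}(y_t−ȳ)(y_{t+2}−ȳ) = -13.0408
γ_2 = -13.0408 / 7 = -1.863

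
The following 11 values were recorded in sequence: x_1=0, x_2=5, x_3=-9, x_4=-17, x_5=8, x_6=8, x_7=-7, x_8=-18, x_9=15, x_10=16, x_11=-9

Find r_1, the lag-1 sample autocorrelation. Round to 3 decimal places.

Mean x̄ = (0 + 5 − 9 − 17 + 8 + 8 − 7 − 18 + 15 + 16 − 9)/11 = -0.7273
Numerator Σ_{t=1}^{10}(x_t−x̄)(x_{t+1}−x̄) = -67.8017
Denominator Σ(x_t−x̄)² = 1452.1818
r_1 = -67.8017 / 1452.1818 = -0.047

-0.047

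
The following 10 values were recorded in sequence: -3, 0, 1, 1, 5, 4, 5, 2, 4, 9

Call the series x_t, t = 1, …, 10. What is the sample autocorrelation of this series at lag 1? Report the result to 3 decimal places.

0.307

Mean x̄ = (-3 + 0 + 1 + 1 + 5 + 4 + 5 + 2 + 4 + 9)/10 = 2.8000
Numerator Σ_{t=1}^{9}(x_t−x̄)(x_{t+1}−x̄) = 30.5600
Denominator Σ(x_t−x̄)² = 99.6000
r_1 = 30.5600 / 99.6000 = 0.307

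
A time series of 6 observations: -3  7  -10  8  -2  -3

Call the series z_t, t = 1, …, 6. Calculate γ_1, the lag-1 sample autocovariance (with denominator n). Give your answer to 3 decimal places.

Mean z̄ = (-3 + 7 − 10 + 8 − 2 − 3)/6 = -0.5000
Σ_{t=1}^{5}(z_t−z̄)(z_{t+1}−z̄) = -179.7500
γ_1 = -179.7500 / 6 = -29.958

-29.958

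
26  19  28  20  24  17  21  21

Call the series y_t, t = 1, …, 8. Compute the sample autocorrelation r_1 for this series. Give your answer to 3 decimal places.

-0.521

Mean ȳ = (26 + 19 + 28 + 20 + 24 + 17 + 21 + 21)/8 = 22.0000
Σ(y_t−ȳ)(y_{t+1}−ȳ) = (-12.0000) + (-18.0000) + (-12.0000) + (-4.0000) + (-10.0000) + (5.0000) + (1.0000) = -50.0000
Denominator Σ(y_t−ȳ)² = 96.0000
r_1 = -50.0000 / 96.0000 = -0.521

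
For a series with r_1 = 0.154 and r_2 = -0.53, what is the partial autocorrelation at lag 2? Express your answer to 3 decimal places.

-0.567

φ_{22} = (r_2 − r_1²) / (1 − r_1²)
r_1² = (0.154)² = 0.023716
Numerator = -0.53 − 0.0237 = -0.5537; denominator = 1 − 0.0237 = 0.9763
φ_{22} = -0.5537 / 0.9763 = -0.567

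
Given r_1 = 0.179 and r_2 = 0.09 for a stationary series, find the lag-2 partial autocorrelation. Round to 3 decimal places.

φ_{22} = (r_2 − r_1²) / (1 − r_1²)
r_1² = (0.179)² = 0.032041
Numerator = 0.09 − 0.0320 = 0.0580; denominator = 1 − 0.0320 = 0.9680
φ_{22} = 0.0580 / 0.9680 = 0.060

0.060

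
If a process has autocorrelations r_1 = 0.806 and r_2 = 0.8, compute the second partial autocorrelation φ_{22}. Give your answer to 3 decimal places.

φ_{22} = (r_2 − r_1²) / (1 − r_1²)
r_1² = (0.806)² = 0.649636
Numerator = 0.8 − 0.6496 = 0.1504; denominator = 1 − 0.6496 = 0.3504
φ_{22} = 0.1504 / 0.3504 = 0.429

0.429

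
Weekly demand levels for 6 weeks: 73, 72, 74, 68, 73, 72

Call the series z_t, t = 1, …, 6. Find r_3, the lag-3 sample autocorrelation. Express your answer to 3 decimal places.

Mean z̄ = (73 + 72 + 74 + 68 + 73 + 72)/6 = 72.0000
Deviations from mean: 1.0000, 0.0000, 2.0000, -4.0000, 1.0000, 0.0000
Σ(z_t−z̄)(z_{t+3}−z̄) = (-4.0000) + (0.0000) + (0.0000) = -4.0000
Denominator Σ(z_t−z̄)² = 22.0000
r_3 = -4.0000 / 22.0000 = -0.182

-0.182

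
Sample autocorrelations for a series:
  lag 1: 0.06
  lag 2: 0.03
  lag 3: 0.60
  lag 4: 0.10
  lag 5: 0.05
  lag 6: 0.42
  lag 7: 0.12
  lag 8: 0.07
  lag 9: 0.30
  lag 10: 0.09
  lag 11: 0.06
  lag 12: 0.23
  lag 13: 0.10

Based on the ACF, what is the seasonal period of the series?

3

The largest autocorrelation is r_3 = 0.60, with weaker echoes at lags 6 (0.42), 9 (0.30) and 12 (0.23); the remaining lags stay at or below 0.12.
The dominant spike at lag 3 indicates a seasonal period of 3.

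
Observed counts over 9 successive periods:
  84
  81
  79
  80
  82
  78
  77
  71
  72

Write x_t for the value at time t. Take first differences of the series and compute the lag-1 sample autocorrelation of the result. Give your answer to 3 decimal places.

-0.282

First differences Δx: -3, -2, 1, 2, -4, -1, -6, 1
Mean of differences = -1.5000
Numerator Σ(Δx_t−Δx̄)(Δx_{t+1}−Δx̄) = -15.2500
Denominator Σ(Δx_t−Δx̄)² = 54.0000
r_1(Δx) = -15.2500 / 54.0000 = -0.282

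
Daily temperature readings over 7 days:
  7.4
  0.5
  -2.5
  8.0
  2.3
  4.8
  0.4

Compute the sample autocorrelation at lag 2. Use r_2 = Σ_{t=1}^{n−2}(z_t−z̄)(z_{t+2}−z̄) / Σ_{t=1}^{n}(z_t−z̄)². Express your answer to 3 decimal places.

Mean z̄ = (7.4 + 0.5 − 2.5 + 8.0 + 2.3 + 4.8 + 0.4)/7 = 2.9857
Deviations from mean: 4.4143, -2.4857, -5.4857, 5.0143, -0.6857, 1.8143, -2.5857
Numerator Σ_{t=1}^{5}(z_t−z̄)(z_{t+2}−z̄) = -22.0476
Denominator Σ(z_t−z̄)² = 91.3486
r_2 = -22.0476 / 91.3486 = -0.241

-0.241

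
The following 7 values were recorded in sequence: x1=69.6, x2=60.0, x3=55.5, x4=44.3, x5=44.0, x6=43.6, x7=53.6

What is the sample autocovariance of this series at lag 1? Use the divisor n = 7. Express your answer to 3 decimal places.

38.314

Mean x̄ = (69.6 + 60.0 + 55.5 + 44.3 + 44.0 + 43.6 + 53.6)/7 = 52.9429
Σ_{t=1}^{6}(x_t−x̄)(x_{t+1}−x̄) = 268.2010
γ_1 = 268.2010 / 7 = 38.314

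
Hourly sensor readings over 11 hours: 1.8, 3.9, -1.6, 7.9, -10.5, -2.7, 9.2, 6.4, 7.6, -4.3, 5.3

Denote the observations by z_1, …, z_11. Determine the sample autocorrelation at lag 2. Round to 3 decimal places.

-0.132

Mean z̄ = (1.8 + 3.9 − 1.6 + 7.9 − 10.5 − 2.7 + 9.2 + 6.4 + 7.6 − 4.3 + 5.3)/11 = 2.0909
Numerator Σ_{t=1}^{9}(z_t−z̄)(z_{t+2}−z̄) = -50.6256
Denominator Σ(z_t−z̄)² = 382.8091
r_2 = -50.6256 / 382.8091 = -0.132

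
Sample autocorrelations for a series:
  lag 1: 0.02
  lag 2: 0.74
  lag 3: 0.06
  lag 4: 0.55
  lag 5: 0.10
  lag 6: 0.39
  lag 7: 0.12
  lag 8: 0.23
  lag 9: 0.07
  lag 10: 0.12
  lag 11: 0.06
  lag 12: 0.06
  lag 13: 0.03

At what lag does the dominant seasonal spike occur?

2

The largest autocorrelation is r_2 = 0.74, with weaker echoes at lags 4 (0.55), 6 (0.39) and 8 (0.23); the remaining lags stay at or below 0.12.
The dominant spike at lag 2 indicates a seasonal period of 2.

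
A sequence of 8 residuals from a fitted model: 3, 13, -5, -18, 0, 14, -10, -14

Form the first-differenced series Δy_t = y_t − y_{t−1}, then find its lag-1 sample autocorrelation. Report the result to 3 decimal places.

First differences Δy: 10, -18, -13, 18, 14, -24, -4
Mean of differences = -2.4286
Numerator Σ(Δy_t−Δȳ)(Δy_{t+1}−Δȳ) = -229.7551
Denominator Σ(Δy_t−Δȳ)² = 1663.7143
r_1(Δy) = -229.7551 / 1663.7143 = -0.138

-0.138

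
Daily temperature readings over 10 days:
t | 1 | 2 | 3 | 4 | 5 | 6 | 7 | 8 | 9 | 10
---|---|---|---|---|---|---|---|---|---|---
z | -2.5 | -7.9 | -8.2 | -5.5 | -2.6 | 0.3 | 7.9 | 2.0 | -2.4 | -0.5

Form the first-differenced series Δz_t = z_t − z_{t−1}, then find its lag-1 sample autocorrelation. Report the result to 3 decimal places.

0.063

First differences Δz: -5.4, -0.3, 2.7, 2.9, 2.9, 7.6, -5.9, -4.4, 1.9
Mean of differences = 0.2222
Numerator Σ(Δz_t−Δz̄)(Δz_{t+1}−Δz̄) = 10.5784
Denominator Σ(Δz_t−Δz̄)² = 168.4556
r_1(Δz) = 10.5784 / 168.4556 = 0.063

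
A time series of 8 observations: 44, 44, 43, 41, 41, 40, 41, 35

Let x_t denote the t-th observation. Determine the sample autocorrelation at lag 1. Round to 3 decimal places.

0.246

Mean x̄ = (44 + 44 + 43 + 41 + 41 + 40 + 41 + 35)/8 = 41.1250
Deviations from mean: 2.8750, 2.8750, 1.8750, -0.1250, -0.1250, -1.1250, -0.1250, -6.1250
Σ(x_t−x̄)(x_{t+1}−x̄) = (8.2656) + (5.3906) + (-0.2344) + (0.0156) + (0.1406) + (0.1406) + (0.7656) = 14.4844
Denominator Σ(x_t−x̄)² = 58.8750
r_1 = 14.4844 / 58.8750 = 0.246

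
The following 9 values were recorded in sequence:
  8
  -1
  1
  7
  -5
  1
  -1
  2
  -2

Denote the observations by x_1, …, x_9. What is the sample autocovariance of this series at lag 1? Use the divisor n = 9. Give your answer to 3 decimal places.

-6.075

Mean x̄ = (8 − 1 + 1 + 7 − 5 + 1 − 1 + 2 − 2)/9 = 1.1111
Σ_{t=1}^{8}(x_t−x̄)(x_{t+1}−x̄) = -54.6790
γ_1 = -54.6790 / 9 = -6.075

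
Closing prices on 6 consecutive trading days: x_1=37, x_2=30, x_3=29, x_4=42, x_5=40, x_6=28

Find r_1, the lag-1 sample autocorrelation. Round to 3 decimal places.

-0.118

Mean x̄ = (37 + 30 + 29 + 42 + 40 + 28)/6 = 34.3333
Deviations from mean: 2.6667, -4.3333, -5.3333, 7.6667, 5.6667, -6.3333
Σ(x_t−x̄)(x_{t+1}−x̄) = (-11.5556) + (23.1111) + (-40.8889) + (43.4444) + (-35.8889) = -21.7778
Denominator Σ(x_t−x̄)² = 185.3333
r_1 = -21.7778 / 185.3333 = -0.118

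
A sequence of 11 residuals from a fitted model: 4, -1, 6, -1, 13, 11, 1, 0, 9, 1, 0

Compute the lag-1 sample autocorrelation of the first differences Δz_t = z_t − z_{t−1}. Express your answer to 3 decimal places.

-0.444

First differences Δz: -5, 7, -7, 14, -2, -10, -1, 9, -8, -1
Mean of differences = -0.4000
Numerator Σ(Δz_t−Δz̄)(Δz_{t+1}−Δz̄) = -252.3600
Denominator Σ(Δz_t−Δz̄)² = 568.4000
r_1(Δz) = -252.3600 / 568.4000 = -0.444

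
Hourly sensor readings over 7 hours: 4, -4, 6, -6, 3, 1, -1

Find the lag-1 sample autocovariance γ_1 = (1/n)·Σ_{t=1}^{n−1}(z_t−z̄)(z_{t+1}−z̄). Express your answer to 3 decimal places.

Mean z̄ = (4 − 4 + 6 − 6 + 3 + 1 − 1)/7 = 0.4286
Deviations: 3.5714, -4.4286, 5.5714, -6.4286, 2.5714, 0.5714, -1.4286
Σ_{t=1}^{6}(z_t−z̄)(z_{t+1}−z̄) = -92.1837
γ_1 = -92.1837 / 7 = -13.169

-13.169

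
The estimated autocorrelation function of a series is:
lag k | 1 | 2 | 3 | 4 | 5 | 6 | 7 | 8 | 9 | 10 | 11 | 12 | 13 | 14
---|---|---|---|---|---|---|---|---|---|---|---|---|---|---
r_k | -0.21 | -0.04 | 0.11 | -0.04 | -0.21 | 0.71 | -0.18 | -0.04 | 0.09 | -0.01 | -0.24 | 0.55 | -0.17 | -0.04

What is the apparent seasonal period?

6

The largest autocorrelation is r_6 = 0.71, with a weaker echo at lag 12 (0.55); the remaining lags stay at or below 0.11.
The dominant spike at lag 6 indicates a seasonal period of 6.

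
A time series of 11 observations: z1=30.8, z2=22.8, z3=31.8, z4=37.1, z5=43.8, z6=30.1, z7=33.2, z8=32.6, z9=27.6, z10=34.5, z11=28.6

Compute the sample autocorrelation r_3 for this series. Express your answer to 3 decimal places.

Mean z̄ = (30.8 + 22.8 + 31.8 + 37.1 + 43.8 + 30.1 + 33.2 + 32.6 + 27.6 + 34.5 + 28.6)/11 = 32.0818
Numerator Σ_{t=1}^{8}(z_t−z̄)(z_{t+3}−z̄) = -93.1746
Denominator Σ(z_t−z̄)² = 293.8764
r_3 = -93.1746 / 293.8764 = -0.317

-0.317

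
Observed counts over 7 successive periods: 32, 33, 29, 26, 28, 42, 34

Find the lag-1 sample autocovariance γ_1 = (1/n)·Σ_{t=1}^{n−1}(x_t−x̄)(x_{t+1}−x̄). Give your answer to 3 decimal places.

2.714

Mean x̄ = (32 + 33 + 29 + 26 + 28 + 42 + 34)/7 = 32.0000
Deviations: 0.0000, 1.0000, -3.0000, -6.0000, -4.0000, 10.0000, 2.0000
Σ_{t=1}^{6}(x_t−x̄)(x_{t+1}−x̄) = 19.0000
γ_1 = 19.0000 / 7 = 2.714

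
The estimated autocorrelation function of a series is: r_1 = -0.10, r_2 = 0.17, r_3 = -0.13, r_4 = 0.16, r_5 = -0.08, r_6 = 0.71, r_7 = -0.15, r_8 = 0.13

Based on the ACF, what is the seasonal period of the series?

6

The largest autocorrelation is r_6 = 0.71; the remaining lags stay at or below 0.17.
The dominant spike at lag 6 indicates a seasonal period of 6.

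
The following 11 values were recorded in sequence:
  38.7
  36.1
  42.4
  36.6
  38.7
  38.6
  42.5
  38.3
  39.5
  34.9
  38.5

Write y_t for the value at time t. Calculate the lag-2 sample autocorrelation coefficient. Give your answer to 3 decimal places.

Mean ȳ = (38.7 + 36.1 + 42.4 + 36.6 + 38.7 + 38.6 + 42.5 + 38.3 + 39.5 + 34.9 + 38.5)/11 = 38.6182
Numerator Σ_{t=1}^{9}(y_t−ȳ)(y_{t+2}−ȳ) = 10.5630
Denominator Σ(y_t−ȳ)² = 54.5164
r_2 = 10.5630 / 54.5164 = 0.194

0.194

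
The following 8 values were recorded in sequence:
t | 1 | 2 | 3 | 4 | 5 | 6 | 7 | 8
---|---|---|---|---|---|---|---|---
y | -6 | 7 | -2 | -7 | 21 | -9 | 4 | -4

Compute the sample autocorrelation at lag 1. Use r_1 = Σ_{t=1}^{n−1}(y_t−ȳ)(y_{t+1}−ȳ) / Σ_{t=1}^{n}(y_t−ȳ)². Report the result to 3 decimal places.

Mean ȳ = (-6 + 7 − 2 − 7 + 21 − 9 + 4 − 4)/8 = 0.5000
Numerator Σ_{t=1}^{7}(y_t−ȳ)(y_{t+1}−ȳ) = -437.2500
Denominator Σ(y_t−ȳ)² = 690.0000
r_1 = -437.2500 / 690.0000 = -0.634

-0.634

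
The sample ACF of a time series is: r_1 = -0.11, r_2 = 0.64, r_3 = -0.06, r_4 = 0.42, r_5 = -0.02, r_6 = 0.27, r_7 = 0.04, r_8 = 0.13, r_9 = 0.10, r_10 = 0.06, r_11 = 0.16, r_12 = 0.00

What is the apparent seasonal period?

The largest autocorrelation is r_2 = 0.64, with weaker echoes at lags 4 (0.42) and 6 (0.27); the remaining lags stay at or below 0.16.
The dominant spike at lag 2 indicates a seasonal period of 2.

2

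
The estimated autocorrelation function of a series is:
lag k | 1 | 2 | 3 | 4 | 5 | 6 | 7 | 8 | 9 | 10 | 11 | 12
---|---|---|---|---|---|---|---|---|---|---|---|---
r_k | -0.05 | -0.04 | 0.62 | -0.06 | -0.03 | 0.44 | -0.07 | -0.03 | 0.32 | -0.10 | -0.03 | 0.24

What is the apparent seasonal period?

The largest autocorrelation is r_3 = 0.62, with weaker echoes at lags 6 (0.44), 9 (0.32) and 12 (0.24); the remaining lags stay at or below -0.03.
The dominant spike at lag 3 indicates a seasonal period of 3.

3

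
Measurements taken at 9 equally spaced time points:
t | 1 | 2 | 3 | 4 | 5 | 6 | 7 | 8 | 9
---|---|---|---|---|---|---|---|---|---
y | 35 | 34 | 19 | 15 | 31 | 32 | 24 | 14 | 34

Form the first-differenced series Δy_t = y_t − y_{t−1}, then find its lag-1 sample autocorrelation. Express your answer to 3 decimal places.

First differences Δy: -1, -15, -4, 16, 1, -8, -10, 20
Mean of differences = -0.1250
Numerator Σ(Δy_t−Δȳ)(Δy_{t+1}−Δȳ) = -103.5156
Denominator Σ(Δy_t−Δȳ)² = 1062.8750
r_1(Δy) = -103.5156 / 1062.8750 = -0.097

-0.097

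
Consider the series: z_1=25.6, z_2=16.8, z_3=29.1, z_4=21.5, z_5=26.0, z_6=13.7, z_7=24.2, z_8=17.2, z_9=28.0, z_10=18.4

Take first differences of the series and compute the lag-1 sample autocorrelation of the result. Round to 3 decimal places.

-0.811

First differences Δz: -8.8, 12.3, -7.6, 4.5, -12.3, 10.5, -7.0, 10.8, -9.6
Mean of differences = -0.8000
Numerator Σ(Δz_t−Δz̄)(Δz_{t+1}−Δz̄) = -664.8800
Denominator Σ(Δz_t−Δz̄)² = 820.3200
r_1(Δz) = -664.8800 / 820.3200 = -0.811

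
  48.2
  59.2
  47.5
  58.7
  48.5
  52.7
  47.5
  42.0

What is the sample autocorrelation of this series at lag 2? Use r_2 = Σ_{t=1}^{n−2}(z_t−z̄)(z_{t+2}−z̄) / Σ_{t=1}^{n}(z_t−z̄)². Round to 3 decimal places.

Mean z̄ = (48.2 + 59.2 + 47.5 + 58.7 + 48.5 + 52.7 + 47.5 + 42.0)/8 = 50.5375
Deviations from mean: -2.3375, 8.6625, -3.0375, 8.1625, -2.0375, 2.1625, -3.0375, -8.5375
Numerator Σ_{t=1}^{6}(z_t−z̄)(z_{t+2}−z̄) = 89.3747
Denominator Σ(z_t−z̄)² = 247.2988
r_2 = 89.3747 / 247.2988 = 0.361

0.361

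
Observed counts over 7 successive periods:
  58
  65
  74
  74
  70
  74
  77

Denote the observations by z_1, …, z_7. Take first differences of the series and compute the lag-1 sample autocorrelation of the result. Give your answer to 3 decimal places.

First differences Δz: 7, 9, 0, -4, 4, 3
Mean of differences = 3.1667
Numerator Σ(Δz_t−Δz̄)(Δz_{t+1}−Δz̄) = 20.4722
Denominator Σ(Δz_t−Δz̄)² = 110.8333
r_1(Δz) = 20.4722 / 110.8333 = 0.185

0.185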